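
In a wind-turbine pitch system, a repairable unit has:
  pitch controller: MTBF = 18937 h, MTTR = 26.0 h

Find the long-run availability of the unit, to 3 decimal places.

A(pitch controller) = MTBF/(MTBF+MTTR) = 18937/(18937+26.0) = 0.999

0.999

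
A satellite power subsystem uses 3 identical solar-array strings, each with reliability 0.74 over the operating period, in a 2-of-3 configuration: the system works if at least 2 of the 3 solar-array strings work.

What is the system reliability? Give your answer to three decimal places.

R = Σ_{i=2}^{3} C(3,i) p^i (1−p)^{3−i} with p = 0.74
C(3,2)·0.74^2·0.26^1 = 0.42713
C(3,3)·0.74^3·0.26^0 = 0.40522
Sum = 0.832

0.832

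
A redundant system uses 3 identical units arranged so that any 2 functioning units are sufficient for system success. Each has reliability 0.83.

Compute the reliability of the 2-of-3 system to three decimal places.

R = Σ_{i=2}^{3} C(3,i) p^i (1−p)^{3−i} with p = 0.83
C(3,2)·0.83^2·0.17^1 = 0.35134
C(3,3)·0.83^3·0.17^0 = 0.57179
Sum = 0.923

0.923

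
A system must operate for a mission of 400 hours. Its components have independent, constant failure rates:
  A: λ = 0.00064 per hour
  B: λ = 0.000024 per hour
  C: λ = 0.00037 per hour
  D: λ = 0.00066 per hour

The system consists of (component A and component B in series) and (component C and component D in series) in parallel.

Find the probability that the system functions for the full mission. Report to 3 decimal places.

R(A) = exp(−0.00064 × 400) = 0.77414
R(B) = exp(−0.000024 × 400) = 0.99045
R(C) = exp(−0.00037 × 400) = 0.86243
R(D) = exp(−0.00066 × 400) = 0.76797
Series (A and B): 0.77414 × 0.99045 = 0.76675
Series (C and D): 0.86243 × 0.76797 = 0.66232
Parallel ([0.76675] and [0.66232]): 1 − (1 − 0.76675)(1 − 0.66232) = 0.921

0.921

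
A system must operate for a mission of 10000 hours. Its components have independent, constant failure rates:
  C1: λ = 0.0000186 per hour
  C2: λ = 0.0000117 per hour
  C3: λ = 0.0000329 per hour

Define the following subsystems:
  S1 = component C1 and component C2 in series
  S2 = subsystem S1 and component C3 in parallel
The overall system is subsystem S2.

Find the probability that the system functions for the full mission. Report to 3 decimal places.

R(C1) = exp(−0.0000186 × 10000) = 0.83027
R(C2) = exp(−0.0000117 × 10000) = 0.88959
R(C3) = exp(−0.0000329 × 10000) = 0.71964
Series (C1 and C2): 0.83027 × 0.88959 = 0.73860
Parallel ([0.73860] and C3): 1 − (1 − 0.73860)(1 − 0.71964) = 0.927

0.927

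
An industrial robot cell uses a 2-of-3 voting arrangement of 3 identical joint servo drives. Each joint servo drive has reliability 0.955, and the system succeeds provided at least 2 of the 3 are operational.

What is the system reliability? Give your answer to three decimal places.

0.994

R = Σ_{i=2}^{3} C(3,i) p^i (1−p)^{3−i} with p = 0.955
C(3,2)·0.955^2·0.045^1 = 0.12312
C(3,3)·0.955^3·0.045^0 = 0.87098
Sum = 0.994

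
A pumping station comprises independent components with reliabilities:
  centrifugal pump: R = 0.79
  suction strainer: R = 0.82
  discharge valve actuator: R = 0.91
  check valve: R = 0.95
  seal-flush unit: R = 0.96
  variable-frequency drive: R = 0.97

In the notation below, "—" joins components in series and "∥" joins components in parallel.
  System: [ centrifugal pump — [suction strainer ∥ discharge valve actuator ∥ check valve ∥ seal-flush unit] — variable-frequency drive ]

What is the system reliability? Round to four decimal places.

Parallel (suction strainer, discharge valve actuator, check valve, and seal-flush unit): 1 − (1 − 0.820000)(1 − 0.910000)(1 − 0.950000)(1 − 0.960000) = 0.999968
Series (centrifugal pump, [0.999968], and variable-frequency drive): 0.790000 × 0.999968 × 0.970000 = 0.7663

0.7663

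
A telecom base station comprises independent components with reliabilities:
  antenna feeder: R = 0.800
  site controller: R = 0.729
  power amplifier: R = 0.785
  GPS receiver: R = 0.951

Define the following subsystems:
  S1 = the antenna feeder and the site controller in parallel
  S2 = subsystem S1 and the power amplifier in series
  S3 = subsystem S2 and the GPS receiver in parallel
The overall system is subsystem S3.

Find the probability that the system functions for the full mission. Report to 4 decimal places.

Parallel (antenna feeder and site controller): 1 − (1 − 0.800000)(1 − 0.729000) = 0.945800
Series ([0.945800] and power amplifier): 0.945800 × 0.785000 = 0.742453
Parallel ([0.742453] and GPS receiver): 1 − (1 − 0.742453)(1 − 0.951000) = 0.9874

0.9874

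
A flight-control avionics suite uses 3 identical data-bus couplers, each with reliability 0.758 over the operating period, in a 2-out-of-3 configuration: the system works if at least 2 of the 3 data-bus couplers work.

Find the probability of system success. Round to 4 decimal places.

R = Σ_{i=2}^{3} C(3,i) p^i (1−p)^{3−i} with p = 0.758
C(3,2)·0.758^2·0.242^1 = 0.417133
C(3,3)·0.758^3·0.242^0 = 0.435520
Sum = 0.8527

0.8527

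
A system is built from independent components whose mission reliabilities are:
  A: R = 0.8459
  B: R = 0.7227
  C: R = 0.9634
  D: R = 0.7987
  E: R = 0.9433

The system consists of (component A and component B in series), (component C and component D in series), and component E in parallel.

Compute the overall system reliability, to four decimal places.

Series (A and B): 0.845900 × 0.722700 = 0.611332
Series (C and D): 0.963400 × 0.798700 = 0.769468
Parallel ([0.611332], [0.769468], and E): 1 − (1 − 0.611332)(1 − 0.769468)(1 − 0.943300) = 0.9949

0.9949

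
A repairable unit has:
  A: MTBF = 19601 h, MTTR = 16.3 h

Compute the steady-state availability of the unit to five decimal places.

A(A) = MTBF/(MTBF+MTTR) = 19601/(19601+16.3) = 0.99917

0.99917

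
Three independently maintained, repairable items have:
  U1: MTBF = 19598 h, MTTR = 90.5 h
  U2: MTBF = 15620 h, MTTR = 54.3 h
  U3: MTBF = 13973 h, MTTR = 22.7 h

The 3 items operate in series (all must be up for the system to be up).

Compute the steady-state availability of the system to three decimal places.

0.990

A(U1) = MTBF/(MTBF+MTTR) = 19598/(19598+90.5) = 0.995403
A(U2) = MTBF/(MTBF+MTTR) = 15620/(15620+54.3) = 0.996536
A(U3) = MTBF/(MTBF+MTTR) = 13973/(13973+22.7) = 0.998378
Series availability: 0.995403 × 0.996536 × 0.998378 = 0.990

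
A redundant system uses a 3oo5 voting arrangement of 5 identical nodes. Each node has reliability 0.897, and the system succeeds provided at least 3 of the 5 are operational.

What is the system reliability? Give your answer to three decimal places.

R = Σ_{i=3}^{5} C(5,i) p^i (1−p)^{5−i} with p = 0.897
C(5,3)·0.897^3·0.103^2 = 0.07657
C(5,4)·0.897^4·0.103^1 = 0.33341
C(5,5)·0.897^5·0.103^0 = 0.58071
Sum = 0.991

0.991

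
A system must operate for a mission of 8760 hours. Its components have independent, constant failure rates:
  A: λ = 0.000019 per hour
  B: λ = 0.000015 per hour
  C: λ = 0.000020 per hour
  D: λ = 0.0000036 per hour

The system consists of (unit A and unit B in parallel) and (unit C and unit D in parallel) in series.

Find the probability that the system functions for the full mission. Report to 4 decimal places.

0.9762

R(A) = exp(−0.000019 × 8760) = 0.846674
R(B) = exp(−0.000015 × 8760) = 0.876867
R(C) = exp(−0.000020 × 8760) = 0.839289
R(D) = exp(−0.0000036 × 8760) = 0.968956
Parallel (A and B): 1 − (1 − 0.846674)(1 − 0.876867) = 0.981121
Parallel (C and D): 1 − (1 − 0.839289)(1 − 0.968956) = 0.995011
Series ([0.981121] and [0.995011]): 0.981121 × 0.995011 = 0.9762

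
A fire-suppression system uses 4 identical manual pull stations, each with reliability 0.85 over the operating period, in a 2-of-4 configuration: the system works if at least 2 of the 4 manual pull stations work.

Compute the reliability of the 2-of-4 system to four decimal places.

0.9880

R = Σ_{i=2}^{4} C(4,i) p^i (1−p)^{4−i} with p = 0.85
C(4,2)·0.85^2·0.15^2 = 0.097538
C(4,3)·0.85^3·0.15^1 = 0.368475
C(4,4)·0.85^4·0.15^0 = 0.522006
Sum = 0.9880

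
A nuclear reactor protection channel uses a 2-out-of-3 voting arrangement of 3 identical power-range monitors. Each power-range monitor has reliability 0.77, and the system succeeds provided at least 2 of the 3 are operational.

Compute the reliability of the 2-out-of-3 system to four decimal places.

R = Σ_{i=2}^{3} C(3,i) p^i (1−p)^{3−i} with p = 0.77
C(3,2)·0.77^2·0.23^1 = 0.409101
C(3,3)·0.77^3·0.23^0 = 0.456533
Sum = 0.8656

0.8656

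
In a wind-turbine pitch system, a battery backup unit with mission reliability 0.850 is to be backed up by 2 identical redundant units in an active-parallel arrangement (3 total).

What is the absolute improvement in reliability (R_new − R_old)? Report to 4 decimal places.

0.1466

R_before = 0.850
R_after = 1 − (1 − 0.850)^3 = 0.9966
ΔR = 0.9966 − 0.850 = 0.1466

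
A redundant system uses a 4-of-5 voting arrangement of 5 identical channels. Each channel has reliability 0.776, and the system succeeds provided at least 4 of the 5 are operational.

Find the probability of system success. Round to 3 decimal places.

R = Σ_{i=4}^{5} C(5,i) p^i (1−p)^{5−i} with p = 0.776
C(5,4)·0.776^4·0.224^1 = 0.40613
C(5,5)·0.776^5·0.224^0 = 0.28139
Sum = 0.688

0.688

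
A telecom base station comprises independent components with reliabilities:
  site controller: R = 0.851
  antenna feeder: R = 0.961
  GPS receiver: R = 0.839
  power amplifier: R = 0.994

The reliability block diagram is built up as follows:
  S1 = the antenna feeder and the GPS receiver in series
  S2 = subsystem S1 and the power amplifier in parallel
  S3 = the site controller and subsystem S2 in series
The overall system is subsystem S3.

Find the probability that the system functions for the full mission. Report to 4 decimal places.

0.8500

Series (antenna feeder and GPS receiver): 0.961000 × 0.839000 = 0.806279
Parallel ([0.806279] and power amplifier): 1 − (1 − 0.806279)(1 − 0.994000) = 0.998838
Series (site controller and [0.998838]): 0.851000 × 0.998838 = 0.8500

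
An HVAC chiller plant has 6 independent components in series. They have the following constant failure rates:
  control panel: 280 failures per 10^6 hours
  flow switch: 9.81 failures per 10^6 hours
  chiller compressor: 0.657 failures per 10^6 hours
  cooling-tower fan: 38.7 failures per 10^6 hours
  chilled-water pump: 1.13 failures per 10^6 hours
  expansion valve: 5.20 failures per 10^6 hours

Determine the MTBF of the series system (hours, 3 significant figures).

2980

Series of exponential components: λ_sys = Σ λ_i
λ_sys = 0.000280 + 0.00000981 + 0.000000657 + 0.0000387 + 0.00000113 + 0.00000520 = 3.3550e-04 /h
MTBF = 1 / λ_sys = 2980 h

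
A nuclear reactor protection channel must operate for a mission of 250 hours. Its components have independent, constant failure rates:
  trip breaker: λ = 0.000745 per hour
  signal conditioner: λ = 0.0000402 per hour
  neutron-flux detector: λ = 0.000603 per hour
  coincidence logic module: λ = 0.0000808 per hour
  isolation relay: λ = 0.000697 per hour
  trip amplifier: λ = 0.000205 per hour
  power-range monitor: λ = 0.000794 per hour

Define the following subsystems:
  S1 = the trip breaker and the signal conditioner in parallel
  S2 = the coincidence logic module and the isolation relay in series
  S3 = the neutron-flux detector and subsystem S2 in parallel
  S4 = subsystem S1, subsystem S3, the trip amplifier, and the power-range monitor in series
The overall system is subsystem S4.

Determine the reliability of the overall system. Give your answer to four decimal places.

R(trip breaker) = exp(−0.000745 × 250) = 0.830066
R(signal conditioner) = exp(−0.0000402 × 250) = 0.990000
R(neutron-flux detector) = exp(−0.000603 × 250) = 0.860063
R(coincidence logic module) = exp(−0.0000808 × 250) = 0.980003
R(isolation relay) = exp(−0.000697 × 250) = 0.840087
R(trip amplifier) = exp(−0.000205 × 250) = 0.950041
R(power-range monitor) = exp(−0.000794 × 250) = 0.819960
Parallel (trip breaker and signal conditioner): 1 − (1 − 0.830066)(1 − 0.990000) = 0.998301
Series (coincidence logic module and isolation relay): 0.980003 × 0.840087 = 0.823288
Parallel (neutron-flux detector and [0.823288]): 1 − (1 − 0.860063)(1 − 0.823288) = 0.975271
Series ([0.998301], [0.975271], trip amplifier, and power-range monitor): 0.998301 × 0.975271 × 0.950041 × 0.819960 = 0.7584

0.7584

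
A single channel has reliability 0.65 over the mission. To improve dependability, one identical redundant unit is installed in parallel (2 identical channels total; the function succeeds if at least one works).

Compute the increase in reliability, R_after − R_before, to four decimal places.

R_before = 0.65
R_after = 1 − (1 − 0.65)^2 = 0.8775
ΔR = 0.8775 − 0.65 = 0.2275

0.2275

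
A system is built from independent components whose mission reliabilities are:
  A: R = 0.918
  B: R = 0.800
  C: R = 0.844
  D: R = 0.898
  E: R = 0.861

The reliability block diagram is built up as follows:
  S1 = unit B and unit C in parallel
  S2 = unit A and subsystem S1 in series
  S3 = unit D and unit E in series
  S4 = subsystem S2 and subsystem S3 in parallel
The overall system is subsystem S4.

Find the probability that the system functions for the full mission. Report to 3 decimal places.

0.975

Parallel (B and C): 1 − (1 − 0.80000)(1 − 0.84400) = 0.96880
Series (A and [0.96880]): 0.91800 × 0.96880 = 0.88936
Series (D and E): 0.89800 × 0.86100 = 0.77318
Parallel ([0.88936] and [0.77318]): 1 − (1 − 0.88936)(1 − 0.77318) = 0.975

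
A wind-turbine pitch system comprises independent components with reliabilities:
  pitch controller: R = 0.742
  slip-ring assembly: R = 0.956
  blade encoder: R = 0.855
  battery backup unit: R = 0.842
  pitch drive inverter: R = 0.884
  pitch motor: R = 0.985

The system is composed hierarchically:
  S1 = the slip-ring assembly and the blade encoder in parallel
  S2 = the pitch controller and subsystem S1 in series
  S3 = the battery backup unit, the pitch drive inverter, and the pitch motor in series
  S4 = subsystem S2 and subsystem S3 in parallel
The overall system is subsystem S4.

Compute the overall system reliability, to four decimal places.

Parallel (slip-ring assembly and blade encoder): 1 − (1 − 0.956000)(1 − 0.855000) = 0.993620
Series (pitch controller and [0.993620]): 0.742000 × 0.993620 = 0.737266
Series (battery backup unit, pitch drive inverter, and pitch motor): 0.842000 × 0.884000 × 0.985000 = 0.733163
Parallel ([0.737266] and [0.733163]): 1 − (1 − 0.737266)(1 − 0.733163) = 0.9299

0.9299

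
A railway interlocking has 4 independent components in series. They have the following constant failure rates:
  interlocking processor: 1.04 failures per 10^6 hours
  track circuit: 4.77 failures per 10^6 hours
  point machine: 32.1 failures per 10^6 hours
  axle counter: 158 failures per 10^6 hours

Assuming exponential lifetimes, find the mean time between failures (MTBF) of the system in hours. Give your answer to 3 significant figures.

5100

Series of exponential components: λ_sys = Σ λ_i
λ_sys = 0.00000104 + 0.00000477 + 0.0000321 + 0.000158 = 1.9591e-04 /h
MTBF = 1 / λ_sys = 5100 h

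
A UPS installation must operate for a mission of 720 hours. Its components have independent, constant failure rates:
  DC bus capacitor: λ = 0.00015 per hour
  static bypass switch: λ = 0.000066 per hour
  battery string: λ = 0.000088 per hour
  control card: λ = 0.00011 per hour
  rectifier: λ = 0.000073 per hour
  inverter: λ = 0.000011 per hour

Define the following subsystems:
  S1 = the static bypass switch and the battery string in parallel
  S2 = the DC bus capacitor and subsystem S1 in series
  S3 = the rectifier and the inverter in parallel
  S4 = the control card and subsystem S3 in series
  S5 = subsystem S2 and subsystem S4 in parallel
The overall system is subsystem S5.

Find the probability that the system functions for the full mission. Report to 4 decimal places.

R(DC bus capacitor) = exp(−0.00015 × 720) = 0.897628
R(static bypass switch) = exp(−0.000066 × 720) = 0.953591
R(battery string) = exp(−0.000088 × 720) = 0.938606
R(control card) = exp(−0.00011 × 720) = 0.923855
R(rectifier) = exp(−0.000073 × 720) = 0.948797
R(inverter) = exp(−0.000011 × 720) = 0.992111
Parallel (static bypass switch and battery string): 1 − (1 − 0.953591)(1 − 0.938606) = 0.997151
Series (DC bus capacitor and [0.997151]): 0.897628 × 0.997151 = 0.895071
Parallel (rectifier and inverter): 1 − (1 − 0.948797)(1 − 0.992111) = 0.999596
Series (control card and [0.999596]): 0.923855 × 0.999596 = 0.923482
Parallel ([0.895071] and [0.923482]): 1 − (1 − 0.895071)(1 − 0.923482) = 0.9920

0.9920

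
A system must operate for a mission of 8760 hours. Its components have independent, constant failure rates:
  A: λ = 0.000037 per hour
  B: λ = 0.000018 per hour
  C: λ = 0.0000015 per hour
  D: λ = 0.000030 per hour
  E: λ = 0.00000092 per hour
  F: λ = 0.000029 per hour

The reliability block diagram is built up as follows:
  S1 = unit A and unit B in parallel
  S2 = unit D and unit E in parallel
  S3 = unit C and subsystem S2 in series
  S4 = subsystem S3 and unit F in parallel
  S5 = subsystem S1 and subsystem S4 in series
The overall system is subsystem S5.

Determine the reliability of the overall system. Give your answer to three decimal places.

0.956

R(A) = exp(−0.000037 × 8760) = 0.72316
R(B) = exp(−0.000018 × 8760) = 0.85412
R(C) = exp(−0.0000015 × 8760) = 0.98695
R(D) = exp(−0.000030 × 8760) = 0.76890
R(E) = exp(−0.00000092 × 8760) = 0.99197
R(F) = exp(−0.000029 × 8760) = 0.77566
Parallel (A and B): 1 − (1 − 0.72316)(1 − 0.85412) = 0.95961
Parallel (D and E): 1 − (1 − 0.76890)(1 − 0.99197) = 0.99814
Series (C and [0.99814]): 0.98695 × 0.99814 = 0.98511
Parallel ([0.98511] and F): 1 − (1 − 0.98511)(1 − 0.77566) = 0.99666
Series ([0.95961] and [0.99666]): 0.95961 × 0.99666 = 0.956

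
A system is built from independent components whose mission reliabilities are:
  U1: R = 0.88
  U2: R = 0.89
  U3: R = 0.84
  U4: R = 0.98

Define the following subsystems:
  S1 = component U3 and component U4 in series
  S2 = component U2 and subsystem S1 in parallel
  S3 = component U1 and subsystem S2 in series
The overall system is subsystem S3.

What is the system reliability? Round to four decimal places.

Series (U3 and U4): 0.840000 × 0.980000 = 0.823200
Parallel (U2 and [0.823200]): 1 − (1 − 0.890000)(1 − 0.823200) = 0.980552
Series (U1 and [0.980552]): 0.880000 × 0.980552 = 0.8629

0.8629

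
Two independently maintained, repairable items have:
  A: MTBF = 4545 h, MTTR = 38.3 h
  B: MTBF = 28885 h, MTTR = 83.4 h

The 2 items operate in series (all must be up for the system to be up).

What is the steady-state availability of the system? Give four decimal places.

A(A) = MTBF/(MTBF+MTTR) = 4545/(4545+38.3) = 0.991644
A(B) = MTBF/(MTBF+MTTR) = 28885/(28885+83.4) = 0.997121
Series availability: 0.991644 × 0.997121 = 0.9888

0.9888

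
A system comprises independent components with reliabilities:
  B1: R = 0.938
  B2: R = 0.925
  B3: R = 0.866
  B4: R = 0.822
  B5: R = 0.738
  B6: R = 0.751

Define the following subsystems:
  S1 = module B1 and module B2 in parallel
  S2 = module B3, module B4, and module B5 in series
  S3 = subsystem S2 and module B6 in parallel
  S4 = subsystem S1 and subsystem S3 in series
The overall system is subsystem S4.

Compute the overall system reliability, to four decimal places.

0.8777

Parallel (B1 and B2): 1 − (1 − 0.938000)(1 − 0.925000) = 0.995350
Series (B3, B4, and B5): 0.866000 × 0.822000 × 0.738000 = 0.525347
Parallel ([0.525347] and B6): 1 − (1 − 0.525347)(1 − 0.751000) = 0.881811
Series ([0.995350] and [0.881811]): 0.995350 × 0.881811 = 0.8777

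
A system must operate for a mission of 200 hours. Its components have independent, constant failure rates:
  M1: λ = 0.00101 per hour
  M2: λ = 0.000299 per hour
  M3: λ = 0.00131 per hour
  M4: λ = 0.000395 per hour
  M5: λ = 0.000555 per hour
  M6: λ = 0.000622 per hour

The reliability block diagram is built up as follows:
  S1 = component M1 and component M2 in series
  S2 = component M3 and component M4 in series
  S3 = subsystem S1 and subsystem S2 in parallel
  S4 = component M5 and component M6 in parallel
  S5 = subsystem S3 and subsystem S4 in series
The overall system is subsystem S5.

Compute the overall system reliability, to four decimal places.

0.9220

R(M1) = exp(−0.00101 × 200) = 0.817095
R(M2) = exp(−0.000299 × 200) = 0.941953
R(M3) = exp(−0.00131 × 200) = 0.769511
R(M4) = exp(−0.000395 × 200) = 0.924040
R(M5) = exp(−0.000555 × 200) = 0.894939
R(M6) = exp(−0.000622 × 200) = 0.883027
Series (M1 and M2): 0.817095 × 0.941953 = 0.769665
Series (M3 and M4): 0.769511 × 0.924040 = 0.711059
Parallel ([0.769665] and [0.711059]): 1 − (1 − 0.769665)(1 − 0.711059) = 0.933447
Parallel (M5 and M6): 1 − (1 − 0.894939)(1 − 0.883027) = 0.987711
Series ([0.933447] and [0.987711]): 0.933447 × 0.987711 = 0.9220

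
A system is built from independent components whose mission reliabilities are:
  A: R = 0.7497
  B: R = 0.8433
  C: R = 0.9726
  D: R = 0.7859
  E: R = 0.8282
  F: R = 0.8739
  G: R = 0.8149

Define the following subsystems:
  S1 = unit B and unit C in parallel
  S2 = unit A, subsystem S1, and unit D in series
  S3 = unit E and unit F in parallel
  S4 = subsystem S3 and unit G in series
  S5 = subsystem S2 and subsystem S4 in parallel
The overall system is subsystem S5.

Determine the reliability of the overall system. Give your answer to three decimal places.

0.916

Parallel (B and C): 1 − (1 − 0.84330)(1 − 0.97260) = 0.99571
Series (A, [0.99571], and D): 0.74970 × 0.99571 × 0.78590 = 0.58666
Parallel (E and F): 1 − (1 − 0.82820)(1 − 0.87390) = 0.97834
Series ([0.97834] and G): 0.97834 × 0.81490 = 0.79725
Parallel ([0.58666] and [0.79725]): 1 − (1 − 0.58666)(1 − 0.79725) = 0.916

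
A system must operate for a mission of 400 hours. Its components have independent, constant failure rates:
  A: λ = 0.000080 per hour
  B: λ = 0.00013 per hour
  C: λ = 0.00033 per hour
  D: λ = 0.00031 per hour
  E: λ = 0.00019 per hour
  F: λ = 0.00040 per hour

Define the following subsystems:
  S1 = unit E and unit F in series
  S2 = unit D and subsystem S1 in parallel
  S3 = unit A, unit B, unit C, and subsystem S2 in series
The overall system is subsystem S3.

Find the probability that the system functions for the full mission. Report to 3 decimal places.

R(A) = exp(−0.000080 × 400) = 0.96851
R(B) = exp(−0.00013 × 400) = 0.94933
R(C) = exp(−0.00033 × 400) = 0.87634
R(D) = exp(−0.00031 × 400) = 0.88338
R(E) = exp(−0.00019 × 400) = 0.92682
R(F) = exp(−0.00040 × 400) = 0.85214
Series (E and F): 0.92682 × 0.85214 = 0.78978
Parallel (D and [0.78978]): 1 − (1 − 0.88338)(1 − 0.78978) = 0.97548
Series (A, B, C, and [0.97548]): 0.96851 × 0.94933 × 0.87634 × 0.97548 = 0.786

0.786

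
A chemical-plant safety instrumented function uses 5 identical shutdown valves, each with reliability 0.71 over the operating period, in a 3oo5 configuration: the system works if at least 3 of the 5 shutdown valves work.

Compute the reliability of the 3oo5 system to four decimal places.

0.8499

R = Σ_{i=3}^{5} C(5,i) p^i (1−p)^{5−i} with p = 0.71
C(5,3)·0.71^3·0.29^2 = 0.301003
C(5,4)·0.71^4·0.29^1 = 0.368469
C(5,5)·0.71^5·0.29^0 = 0.180423
Sum = 0.8499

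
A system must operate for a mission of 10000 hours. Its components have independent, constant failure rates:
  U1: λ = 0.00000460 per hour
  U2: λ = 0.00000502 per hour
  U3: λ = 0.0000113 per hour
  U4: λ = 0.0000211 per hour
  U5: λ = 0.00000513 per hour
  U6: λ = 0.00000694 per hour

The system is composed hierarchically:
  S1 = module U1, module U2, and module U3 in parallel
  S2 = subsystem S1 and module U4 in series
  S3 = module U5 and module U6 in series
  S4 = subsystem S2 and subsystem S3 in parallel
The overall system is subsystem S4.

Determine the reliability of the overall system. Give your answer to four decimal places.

R(U1) = exp(−0.00000460 × 10000) = 0.955042
R(U2) = exp(−0.00000502 × 10000) = 0.951039
R(U3) = exp(−0.0000113 × 10000) = 0.893151
R(U4) = exp(−0.0000211 × 10000) = 0.809774
R(U5) = exp(−0.00000513 × 10000) = 0.949994
R(U6) = exp(−0.00000694 × 10000) = 0.932953
Parallel (U1, U2, and U3): 1 − (1 − 0.955042)(1 − 0.951039)(1 − 0.893151) = 0.999765
Series ([0.999765] and U4): 0.999765 × 0.809774 = 0.809584
Series (U5 and U6): 0.949994 × 0.932953 = 0.886300
Parallel ([0.809584] and [0.886300]): 1 − (1 − 0.809584)(1 − 0.886300) = 0.9783

0.9783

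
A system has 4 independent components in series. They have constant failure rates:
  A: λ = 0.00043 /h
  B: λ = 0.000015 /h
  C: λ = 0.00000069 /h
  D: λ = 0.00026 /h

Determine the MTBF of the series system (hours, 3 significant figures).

1420

Series of exponential components: λ_sys = Σ λ_i
λ_sys = 0.00043 + 0.000015 + 0.00000069 + 0.00026 = 7.0569e-04 /h
MTBF = 1 / λ_sys = 1420 h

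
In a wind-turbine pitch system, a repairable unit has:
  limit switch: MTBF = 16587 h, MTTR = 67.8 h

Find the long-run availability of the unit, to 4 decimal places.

0.9959

A(limit switch) = MTBF/(MTBF+MTTR) = 16587/(16587+67.8) = 0.9959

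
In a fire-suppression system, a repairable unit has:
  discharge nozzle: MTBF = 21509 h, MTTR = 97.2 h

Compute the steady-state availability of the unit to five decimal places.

A(discharge nozzle) = MTBF/(MTBF+MTTR) = 21509/(21509+97.2) = 0.99550

0.99550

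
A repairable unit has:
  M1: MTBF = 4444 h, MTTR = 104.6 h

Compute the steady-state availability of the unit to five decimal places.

0.97700

A(M1) = MTBF/(MTBF+MTTR) = 4444/(4444+104.6) = 0.97700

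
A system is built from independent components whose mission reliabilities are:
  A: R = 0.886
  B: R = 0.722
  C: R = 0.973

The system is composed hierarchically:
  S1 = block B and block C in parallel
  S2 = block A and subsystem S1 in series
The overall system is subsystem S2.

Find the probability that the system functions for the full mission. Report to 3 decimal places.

Parallel (B and C): 1 − (1 − 0.72200)(1 − 0.97300) = 0.99249
Series (A and [0.99249]): 0.88600 × 0.99249 = 0.879

0.879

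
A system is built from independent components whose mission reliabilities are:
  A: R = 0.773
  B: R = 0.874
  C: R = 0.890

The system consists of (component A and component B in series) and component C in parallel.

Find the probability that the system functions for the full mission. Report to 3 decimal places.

0.964

Series (A and B): 0.77300 × 0.87400 = 0.67560
Parallel ([0.67560] and C): 1 − (1 − 0.67560)(1 − 0.89000) = 0.964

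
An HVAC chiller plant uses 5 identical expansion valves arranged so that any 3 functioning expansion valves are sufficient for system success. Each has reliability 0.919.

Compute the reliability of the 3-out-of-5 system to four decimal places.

R = Σ_{i=3}^{5} C(5,i) p^i (1−p)^{5−i} with p = 0.919
C(5,3)·0.919^3·0.081^2 = 0.050923
C(5,4)·0.919^4·0.081^1 = 0.288880
C(5,5)·0.919^5·0.081^0 = 0.655507
Sum = 0.9953

0.9953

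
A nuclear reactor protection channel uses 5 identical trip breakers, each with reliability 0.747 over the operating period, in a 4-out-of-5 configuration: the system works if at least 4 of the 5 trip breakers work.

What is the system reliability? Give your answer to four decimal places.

0.6265

R = Σ_{i=4}^{5} C(5,i) p^i (1−p)^{5−i} with p = 0.747
C(5,4)·0.747^4·0.253^1 = 0.393888
C(5,5)·0.747^5·0.253^0 = 0.232596
Sum = 0.6265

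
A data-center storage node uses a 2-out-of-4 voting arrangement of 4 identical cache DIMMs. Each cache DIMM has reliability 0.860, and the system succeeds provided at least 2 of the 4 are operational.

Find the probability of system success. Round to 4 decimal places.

0.9902

R = Σ_{i=2}^{4} C(4,i) p^i (1−p)^{4−i} with p = 0.860
C(4,2)·0.860^2·0.140^2 = 0.086977
C(4,3)·0.860^3·0.140^1 = 0.356191
C(4,4)·0.860^4·0.140^0 = 0.547008
Sum = 0.9902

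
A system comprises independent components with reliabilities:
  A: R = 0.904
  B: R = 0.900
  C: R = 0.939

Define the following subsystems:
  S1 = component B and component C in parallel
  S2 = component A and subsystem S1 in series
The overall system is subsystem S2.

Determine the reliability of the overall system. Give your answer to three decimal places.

Parallel (B and C): 1 − (1 − 0.90000)(1 − 0.93900) = 0.99390
Series (A and [0.99390]): 0.90400 × 0.99390 = 0.898

0.898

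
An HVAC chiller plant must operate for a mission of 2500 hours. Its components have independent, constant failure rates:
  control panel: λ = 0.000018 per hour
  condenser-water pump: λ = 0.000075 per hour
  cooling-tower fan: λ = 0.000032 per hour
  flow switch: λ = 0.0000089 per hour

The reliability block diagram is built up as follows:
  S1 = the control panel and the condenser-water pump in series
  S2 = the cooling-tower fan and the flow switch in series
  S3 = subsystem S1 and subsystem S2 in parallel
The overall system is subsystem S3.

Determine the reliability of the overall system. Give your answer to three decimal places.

R(control panel) = exp(−0.000018 × 2500) = 0.95600
R(condenser-water pump) = exp(−0.000075 × 2500) = 0.82903
R(cooling-tower fan) = exp(−0.000032 × 2500) = 0.92312
R(flow switch) = exp(−0.0000089 × 2500) = 0.97800
Series (control panel and condenser-water pump): 0.95600 × 0.82903 = 0.79255
Series (cooling-tower fan and flow switch): 0.92312 × 0.97800 = 0.90281
Parallel ([0.79255] and [0.90281]): 1 − (1 − 0.79255)(1 − 0.90281) = 0.980

0.980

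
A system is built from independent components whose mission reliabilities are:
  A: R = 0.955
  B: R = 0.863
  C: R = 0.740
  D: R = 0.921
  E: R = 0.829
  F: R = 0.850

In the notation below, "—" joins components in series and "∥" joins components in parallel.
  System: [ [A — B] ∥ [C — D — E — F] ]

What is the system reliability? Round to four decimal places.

0.9086

Series (A and B): 0.955000 × 0.863000 = 0.824165
Series (C, D, E, and F): 0.740000 × 0.921000 × 0.829000 × 0.850000 = 0.480247
Parallel ([0.824165] and [0.480247]): 1 − (1 − 0.824165)(1 − 0.480247) = 0.9086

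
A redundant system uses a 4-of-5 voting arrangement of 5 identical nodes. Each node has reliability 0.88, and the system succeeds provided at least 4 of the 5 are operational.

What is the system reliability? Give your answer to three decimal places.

R = Σ_{i=4}^{5} C(5,i) p^i (1−p)^{5−i} with p = 0.88
C(5,4)·0.88^4·0.12^1 = 0.35982
C(5,5)·0.88^5·0.12^0 = 0.52773
Sum = 0.888

0.888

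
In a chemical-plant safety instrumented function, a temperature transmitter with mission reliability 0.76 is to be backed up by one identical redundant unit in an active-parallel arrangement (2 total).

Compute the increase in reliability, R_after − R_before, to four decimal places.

R_before = 0.76
R_after = 1 − (1 − 0.76)^2 = 0.9424
ΔR = 0.9424 − 0.76 = 0.1824

0.1824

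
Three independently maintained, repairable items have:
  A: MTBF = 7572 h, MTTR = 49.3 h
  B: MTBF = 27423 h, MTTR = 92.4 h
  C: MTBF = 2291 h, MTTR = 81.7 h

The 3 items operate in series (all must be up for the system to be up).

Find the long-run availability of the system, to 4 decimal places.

A(A) = MTBF/(MTBF+MTTR) = 7572/(7572+49.3) = 0.993531
A(B) = MTBF/(MTBF+MTTR) = 27423/(27423+92.4) = 0.996642
A(C) = MTBF/(MTBF+MTTR) = 2291/(2291+81.7) = 0.965567
Series availability: 0.993531 × 0.996642 × 0.965567 = 0.9561

0.9561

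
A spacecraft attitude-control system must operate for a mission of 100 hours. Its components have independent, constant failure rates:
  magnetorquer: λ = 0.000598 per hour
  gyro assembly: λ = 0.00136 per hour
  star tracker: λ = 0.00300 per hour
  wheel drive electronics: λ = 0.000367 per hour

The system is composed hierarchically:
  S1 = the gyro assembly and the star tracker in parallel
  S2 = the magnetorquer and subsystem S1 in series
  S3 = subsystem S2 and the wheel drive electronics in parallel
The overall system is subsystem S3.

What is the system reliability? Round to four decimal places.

R(magnetorquer) = exp(−0.000598 × 100) = 0.941953
R(gyro assembly) = exp(−0.00136 × 100) = 0.872843
R(star tracker) = exp(−0.00300 × 100) = 0.740818
R(wheel drive electronics) = exp(−0.000367 × 100) = 0.963965
Parallel (gyro assembly and star tracker): 1 − (1 − 0.872843)(1 − 0.740818) = 0.967043
Series (magnetorquer and [0.967043]): 0.941953 × 0.967043 = 0.910909
Parallel ([0.910909] and wheel drive electronics): 1 − (1 − 0.910909)(1 − 0.963965) = 0.9968

0.9968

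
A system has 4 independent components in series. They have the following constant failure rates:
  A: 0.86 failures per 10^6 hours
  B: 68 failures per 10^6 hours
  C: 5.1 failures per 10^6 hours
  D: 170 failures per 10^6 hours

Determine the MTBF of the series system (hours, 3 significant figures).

4100

Series of exponential components: λ_sys = Σ λ_i
λ_sys = 0.00000086 + 0.000068 + 0.0000051 + 0.00017 = 2.4396e-04 /h
MTBF = 1 / λ_sys = 4100 h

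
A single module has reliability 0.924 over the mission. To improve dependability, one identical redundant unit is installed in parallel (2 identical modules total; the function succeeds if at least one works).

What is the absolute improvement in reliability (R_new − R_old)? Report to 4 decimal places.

0.0702

R_before = 0.924
R_after = 1 − (1 − 0.924)^2 = 0.9942
ΔR = 0.9942 − 0.924 = 0.0702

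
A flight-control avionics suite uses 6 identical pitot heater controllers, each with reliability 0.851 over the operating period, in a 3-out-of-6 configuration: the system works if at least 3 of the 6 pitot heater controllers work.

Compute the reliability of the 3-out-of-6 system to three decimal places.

0.994

R = Σ_{i=3}^{6} C(6,i) p^i (1−p)^{6−i} with p = 0.851
C(6,3)·0.851^3·0.149^3 = 0.04077
C(6,4)·0.851^4·0.149^2 = 0.17466
C(6,5)·0.851^5·0.149^1 = 0.39901
C(6,6)·0.851^6·0.149^0 = 0.37982
Sum = 0.994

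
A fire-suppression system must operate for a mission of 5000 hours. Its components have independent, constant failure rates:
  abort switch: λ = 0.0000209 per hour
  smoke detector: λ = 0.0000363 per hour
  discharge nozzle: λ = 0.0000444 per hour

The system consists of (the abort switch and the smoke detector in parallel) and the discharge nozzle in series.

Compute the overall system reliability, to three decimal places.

R(abort switch) = exp(−0.0000209 × 5000) = 0.90077
R(smoke detector) = exp(−0.0000363 × 5000) = 0.83402
R(discharge nozzle) = exp(−0.0000444 × 5000) = 0.80092
Parallel (abort switch and smoke detector): 1 − (1 − 0.90077)(1 − 0.83402) = 0.98353
Series ([0.98353] and discharge nozzle): 0.98353 × 0.80092 = 0.788

0.788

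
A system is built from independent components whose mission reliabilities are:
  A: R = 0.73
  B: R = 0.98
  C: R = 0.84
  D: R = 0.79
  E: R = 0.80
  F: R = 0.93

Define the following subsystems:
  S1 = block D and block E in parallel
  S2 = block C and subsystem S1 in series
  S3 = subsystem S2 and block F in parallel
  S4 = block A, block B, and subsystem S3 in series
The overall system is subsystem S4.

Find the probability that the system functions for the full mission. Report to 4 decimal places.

Parallel (D and E): 1 − (1 − 0.790000)(1 − 0.800000) = 0.958000
Series (C and [0.958000]): 0.840000 × 0.958000 = 0.804720
Parallel ([0.804720] and F): 1 − (1 − 0.804720)(1 − 0.930000) = 0.986330
Series (A, B, and [0.986330]): 0.730000 × 0.980000 × 0.986330 = 0.7056

0.7056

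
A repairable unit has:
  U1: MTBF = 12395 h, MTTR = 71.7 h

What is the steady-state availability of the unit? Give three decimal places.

0.994

A(U1) = MTBF/(MTBF+MTTR) = 12395/(12395+71.7) = 0.994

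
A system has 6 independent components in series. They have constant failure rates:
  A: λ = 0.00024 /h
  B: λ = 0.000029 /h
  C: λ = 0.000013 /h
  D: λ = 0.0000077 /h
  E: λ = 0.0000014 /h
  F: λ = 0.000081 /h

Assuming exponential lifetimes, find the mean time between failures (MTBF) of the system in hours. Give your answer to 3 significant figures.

2690

Series of exponential components: λ_sys = Σ λ_i
λ_sys = 0.00024 + 0.000029 + 0.000013 + 0.0000077 + 0.0000014 + 0.000081 = 3.7210e-04 /h
MTBF = 1 / λ_sys = 2690 h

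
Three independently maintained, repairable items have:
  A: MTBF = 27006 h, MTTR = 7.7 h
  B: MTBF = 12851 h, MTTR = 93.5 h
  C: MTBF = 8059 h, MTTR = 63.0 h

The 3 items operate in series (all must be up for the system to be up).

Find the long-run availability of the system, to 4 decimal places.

A(A) = MTBF/(MTBF+MTTR) = 27006/(27006+7.7) = 0.999715
A(B) = MTBF/(MTBF+MTTR) = 12851/(12851+93.5) = 0.992777
A(C) = MTBF/(MTBF+MTTR) = 8059/(8059+63.0) = 0.992243
Series availability: 0.999715 × 0.992777 × 0.992243 = 0.9848

0.9848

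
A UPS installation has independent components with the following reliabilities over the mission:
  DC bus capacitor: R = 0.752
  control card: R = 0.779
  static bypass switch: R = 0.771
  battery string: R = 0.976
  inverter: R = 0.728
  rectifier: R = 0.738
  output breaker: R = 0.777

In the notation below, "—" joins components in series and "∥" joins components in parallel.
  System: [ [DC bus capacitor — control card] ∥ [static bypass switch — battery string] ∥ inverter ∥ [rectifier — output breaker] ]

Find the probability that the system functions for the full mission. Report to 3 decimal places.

0.988

Series (DC bus capacitor and control card): 0.75200 × 0.77900 = 0.58581
Series (static bypass switch and battery string): 0.77100 × 0.97600 = 0.75250
Series (rectifier and output breaker): 0.73800 × 0.77700 = 0.57343
Parallel ([0.58581], [0.75250], inverter, and [0.57343]): 1 − (1 − 0.58581)(1 − 0.75250)(1 − 0.72800)(1 − 0.57343) = 0.988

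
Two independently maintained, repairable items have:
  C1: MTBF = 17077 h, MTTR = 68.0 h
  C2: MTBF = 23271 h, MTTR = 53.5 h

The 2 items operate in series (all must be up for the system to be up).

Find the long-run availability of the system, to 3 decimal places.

A(C1) = MTBF/(MTBF+MTTR) = 17077/(17077+68.0) = 0.996034
A(C2) = MTBF/(MTBF+MTTR) = 23271/(23271+53.5) = 0.997706
Series availability: 0.996034 × 0.997706 = 0.994

0.994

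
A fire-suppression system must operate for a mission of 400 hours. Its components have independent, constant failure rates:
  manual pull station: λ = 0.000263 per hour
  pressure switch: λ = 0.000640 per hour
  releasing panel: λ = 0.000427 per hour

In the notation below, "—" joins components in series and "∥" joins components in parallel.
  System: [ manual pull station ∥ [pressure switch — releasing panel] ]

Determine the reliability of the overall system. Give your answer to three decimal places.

R(manual pull station) = exp(−0.000263 × 400) = 0.90014
R(pressure switch) = exp(−0.000640 × 400) = 0.77414
R(releasing panel) = exp(−0.000427 × 400) = 0.84299
Series (pressure switch and releasing panel): 0.77414 × 0.84299 = 0.65259
Parallel (manual pull station and [0.65259]): 1 − (1 − 0.90014)(1 − 0.65259) = 0.965

0.965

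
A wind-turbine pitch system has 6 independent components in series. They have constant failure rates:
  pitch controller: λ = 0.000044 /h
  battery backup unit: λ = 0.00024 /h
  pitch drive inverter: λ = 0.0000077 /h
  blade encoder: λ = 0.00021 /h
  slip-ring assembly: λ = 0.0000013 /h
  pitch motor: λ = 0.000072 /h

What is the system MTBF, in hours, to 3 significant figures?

1740

Series of exponential components: λ_sys = Σ λ_i
λ_sys = 0.000044 + 0.00024 + 0.0000077 + 0.00021 + 0.0000013 + 0.000072 = 5.7500e-04 /h
MTBF = 1 / λ_sys = 1740 h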